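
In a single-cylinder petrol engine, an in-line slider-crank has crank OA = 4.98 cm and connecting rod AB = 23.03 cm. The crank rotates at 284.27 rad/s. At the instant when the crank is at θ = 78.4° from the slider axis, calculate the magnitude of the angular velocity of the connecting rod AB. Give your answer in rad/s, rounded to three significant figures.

ω = 284.3 rad/s
The rod makes angle φ with the slider axis where L sinφ = r sinθ; differentiating, L cosφ·φ̇ = r ω cosθ.
L cosφ = √(L² − r² sin²θ) = 0.22507 m.
|ω_rod| = r ω |cosθ| / √(L² − r² sin²θ) = 0.0498·284.3·0.20108/0.22507 = 12.647 rad/s.

12.6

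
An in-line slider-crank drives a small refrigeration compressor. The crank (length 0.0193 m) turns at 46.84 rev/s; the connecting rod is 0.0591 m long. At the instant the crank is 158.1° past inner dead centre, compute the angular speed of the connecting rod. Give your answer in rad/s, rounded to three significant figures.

ω = 294.3 rad/s (converted from 46.84 rev/s).
The rod makes angle φ with the slider axis where L sinφ = r sinθ; differentiating, L cosφ·φ̇ = r ω cosθ.
L cosφ = √(L² − r² sin²θ) = 0.05866 m.
|ω_rod| = r ω |cosθ| / √(L² − r² sin²θ) = 0.0193·294.3·0.92784/0.05866 = 89.843 rad/s.

89.8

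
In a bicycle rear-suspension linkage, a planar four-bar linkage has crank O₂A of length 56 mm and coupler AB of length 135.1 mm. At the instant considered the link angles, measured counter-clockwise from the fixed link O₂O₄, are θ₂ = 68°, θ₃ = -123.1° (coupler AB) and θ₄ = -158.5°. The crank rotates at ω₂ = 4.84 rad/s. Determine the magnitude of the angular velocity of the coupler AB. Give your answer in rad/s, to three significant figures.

ω₂ = 4.84 rad/s
Differentiating the loop-closure r₂e^{iθ₂}+r₃e^{iθ₃}=r₁+r₄e^{iθ₄} gives r₂ω₂e^{iθ₂}+r₃ω₃e^{iθ₃}=r₄ω₄e^{iθ₄}.
Eliminating the other unknown: ω₃ = r₂ω₂ sin(θ₄−θ₂) / [r₃ sin(θ₃−θ₄)].
Numerator sine = +0.72537; denominator sine = +0.57928.
Result = 0.056·4.84·(+0.72537) / (0.1351·(+0.57928)) = +2.5122 rad/s; magnitude 2.5122 rad/s.

2.51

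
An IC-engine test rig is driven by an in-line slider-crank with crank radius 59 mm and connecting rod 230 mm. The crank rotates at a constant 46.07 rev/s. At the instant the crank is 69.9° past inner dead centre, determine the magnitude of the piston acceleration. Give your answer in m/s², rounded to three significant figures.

710

ω = 2π·46.1 = 289.5 rad/s
x(θ) = r cosθ + √(L² − r² sin²θ); with ω constant, a = ω²·d²x/dθ².
d²x/dθ² = −r cosθ − r²(cos2θ)/√u − r⁴ sin²2θ/(4u^{3/2}),  u = L² − r² sin²θ = 0.0498301 m².
Substituting r = 0.059 m, L = 0.23 m, θ = 69.9°: d²x/dθ² = -0.0084787 m.
a = ω²·d²x/dθ² = (289.5)²·(-0.0084787) = -710.44 m/s²;  |a| = 710.44 m/s².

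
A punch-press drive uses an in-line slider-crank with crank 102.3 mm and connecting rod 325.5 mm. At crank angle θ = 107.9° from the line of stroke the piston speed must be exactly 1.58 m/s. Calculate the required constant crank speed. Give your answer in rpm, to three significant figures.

For an in-line slider-crank, |v_piston| = rω|sinθ|·[1 + r cosθ/√(L² − r² sin²θ)].
With r = 0.1023 m, L = 0.3255 m, θ = 107.9°: the bracketed kinematic factor |dx/dθ| = 0.087493 m.
ω = v/|dx/dθ| = 1.58/0.087493 = 18.058 rad/s.
N = 60ω/(2π) = 172.45 rpm.

172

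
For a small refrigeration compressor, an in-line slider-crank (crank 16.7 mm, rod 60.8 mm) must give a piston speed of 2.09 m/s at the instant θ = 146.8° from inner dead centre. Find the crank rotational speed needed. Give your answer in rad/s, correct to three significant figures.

298

For an in-line slider-crank, |v_piston| = rω|sinθ|·[1 + r cosθ/√(L² − r² sin²θ)].
With r = 0.0167 m, L = 0.0608 m, θ = 146.8°: the bracketed kinematic factor |dx/dθ| = 0.0070184 m.
ω = v/|dx/dθ| = 2.09/0.0070184 = 297.79 rad/s.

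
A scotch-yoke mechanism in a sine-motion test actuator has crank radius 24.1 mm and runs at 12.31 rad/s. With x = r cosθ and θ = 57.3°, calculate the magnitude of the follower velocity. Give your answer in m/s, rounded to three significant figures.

0.250

ω = 12.31 rad/s
x = r cosθ ⇒ ẋ = −rω sinθ.
|v| = rω|sinθ| = 0.0241·12.31·|sin 57.3°| = 0.24965 m/s.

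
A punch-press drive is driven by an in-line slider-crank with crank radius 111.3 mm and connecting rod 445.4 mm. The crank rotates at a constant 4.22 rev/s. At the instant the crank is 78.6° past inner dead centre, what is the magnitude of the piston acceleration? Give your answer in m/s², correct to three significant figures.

3.08

ω = 2π·4.22 = 26.52 rad/s
x(θ) = r cosθ + √(L² − r² sin²θ); with ω constant, a = ω²·d²x/dθ².
d²x/dθ² = −r cosθ − r²(cos2θ)/√u − r⁴ sin²2θ/(4u^{3/2}),  u = L² − r² sin²θ = 0.186477 m².
Substituting r = 0.1113 m, L = 0.4454 m, θ = 78.6°: d²x/dθ² = +0.0043742 m.
a = ω²·d²x/dθ² = (26.52)²·(+0.0043742) = +3.0753 m/s²;  |a| = 3.0753 m/s².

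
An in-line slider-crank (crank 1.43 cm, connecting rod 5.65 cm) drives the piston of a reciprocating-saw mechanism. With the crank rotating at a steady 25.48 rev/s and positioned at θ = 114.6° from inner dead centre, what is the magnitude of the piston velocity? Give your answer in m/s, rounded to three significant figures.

1.86

ω = 2π·25.5 = 160.1 rad/s
For an in-line slider-crank, x = r cosθ + √(L² − r² sin²θ), so v = −rω sinθ·[1 + r cosθ/√(L² − r² sin²θ)].
With r = 0.0143 m, L = 0.0565 m, θ = 114.6°: √(L² − r² sin²θ) = 0.054984 m.
v = −0.0143·160.1·0.90924·[1 + 0.0143·-0.41628/0.054984] = -1.8562 m/s.
|v| = 1.8562 m/s.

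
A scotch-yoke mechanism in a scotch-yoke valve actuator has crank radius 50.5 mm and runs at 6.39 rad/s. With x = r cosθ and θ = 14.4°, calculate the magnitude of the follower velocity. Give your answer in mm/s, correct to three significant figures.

ω = 6.39 rad/s
x = r cosθ ⇒ ẋ = −rω sinθ.
|v| = rω|sinθ| = 0.0505·6.39·|sin 14.4°| = 0.080251 m/s = 80.251 mm/s.

80.3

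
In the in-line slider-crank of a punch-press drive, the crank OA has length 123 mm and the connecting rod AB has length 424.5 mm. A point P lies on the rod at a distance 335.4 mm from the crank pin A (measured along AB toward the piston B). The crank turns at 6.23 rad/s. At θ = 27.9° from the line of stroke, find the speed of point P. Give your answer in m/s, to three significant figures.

0.455

ω = 6.23 rad/s.  Crank-pin speed |V_A| = rω = 0.76629 m/s, perpendicular to OA.
Rod angle: sinφ = −(r/L) sinθ ⇒ φ = -7.792°; ω_rod = −rω cosθ/√(L²−r²sin²θ) = -1.6102 rad/s.
V_P = V_A + ω_rod × AP, with AP = 0.3354 m along the rod.
Components: V_Px = −rω sinθ − a·ω_rod·sinφ = -0.43179 m/s;  V_Py = rω cosθ + a·ω_rod·cosφ = +0.14214 m/s.
|V_P| = √(V_Px² + V_Py²) = 0.45459 m/s.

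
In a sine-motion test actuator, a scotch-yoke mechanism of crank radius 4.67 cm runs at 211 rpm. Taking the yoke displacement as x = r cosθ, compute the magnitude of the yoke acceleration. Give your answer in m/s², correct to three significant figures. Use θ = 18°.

ω = 22.1 rad/s (from 211 rpm).
x = r cosθ ⇒ ẍ = −rω² cosθ (ω constant).
|a| = rω²|cosθ| = 0.0467·(22.1)²·|cos 18°| = 21.684 m/s².

21.7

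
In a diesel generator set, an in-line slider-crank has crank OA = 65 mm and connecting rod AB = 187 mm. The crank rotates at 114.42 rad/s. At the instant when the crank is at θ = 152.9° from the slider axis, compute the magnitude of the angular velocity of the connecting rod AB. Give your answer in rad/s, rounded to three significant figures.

ω = 114.4 rad/s
The rod makes angle φ with the slider axis where L sinφ = r sinθ; differentiating, L cosφ·φ̇ = r ω cosθ.
L cosφ = √(L² − r² sin²θ) = 0.18464 m.
|ω_rod| = r ω |cosθ| / √(L² − r² sin²θ) = 0.065·114.4·0.89021/0.18464 = 35.858 rad/s.

35.9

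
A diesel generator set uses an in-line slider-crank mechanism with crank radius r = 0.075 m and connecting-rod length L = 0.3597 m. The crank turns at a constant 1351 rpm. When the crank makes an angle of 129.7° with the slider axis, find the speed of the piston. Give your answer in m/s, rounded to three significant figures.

7.06

ω = 2π·1351/60 = 141.5 rad/s
For an in-line slider-crank, x = r cosθ + √(L² − r² sin²θ), so v = −rω sinθ·[1 + r cosθ/√(L² − r² sin²θ)].
With r = 0.075 m, L = 0.3597 m, θ = 129.7°: √(L² − r² sin²θ) = 0.35504 m.
v = −0.075·141.5·0.76940·[1 + 0.075·-0.63877/0.35504] = -7.0623 m/s.
|v| = 7.0623 m/s.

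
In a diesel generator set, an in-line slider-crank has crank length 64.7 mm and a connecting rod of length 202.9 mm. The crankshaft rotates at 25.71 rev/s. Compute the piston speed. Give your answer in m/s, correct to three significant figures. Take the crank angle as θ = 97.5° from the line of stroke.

ω = 2π·25.7 = 161.5 rad/s
For an in-line slider-crank, x = r cosθ + √(L² − r² sin²θ), so v = −rω sinθ·[1 + r cosθ/√(L² − r² sin²θ)].
With r = 0.0647 m, L = 0.2029 m, θ = 97.5°: √(L² − r² sin²θ) = 0.19249 m.
v = −0.0647·161.5·0.99144·[1 + 0.0647·-0.13053/0.19249] = -9.9077 m/s.
|v| = 9.9077 m/s.

9.91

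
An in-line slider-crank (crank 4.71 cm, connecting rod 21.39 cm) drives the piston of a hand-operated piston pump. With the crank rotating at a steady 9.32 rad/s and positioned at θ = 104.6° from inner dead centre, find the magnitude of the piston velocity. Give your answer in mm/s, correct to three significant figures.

ω = 9.32 rad/s
For an in-line slider-crank, x = r cosθ + √(L² − r² sin²θ), so v = −rω sinθ·[1 + r cosθ/√(L² − r² sin²θ)].
With r = 0.0471 m, L = 0.2139 m, θ = 104.6°: √(L² − r² sin²θ) = 0.20899 m.
v = −0.0471·9.32·0.96771·[1 + 0.0471·-0.25207/0.20899] = -0.40066 m/s.
|v| = 0.40066 m/s = 400.66 mm/s.

401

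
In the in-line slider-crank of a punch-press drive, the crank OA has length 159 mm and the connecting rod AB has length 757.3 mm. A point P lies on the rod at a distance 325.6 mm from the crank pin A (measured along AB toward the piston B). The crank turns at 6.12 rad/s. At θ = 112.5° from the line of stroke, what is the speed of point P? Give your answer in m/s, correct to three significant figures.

0.893

ω = 6.12 rad/s.  Crank-pin speed |V_A| = rω = 0.97308 m/s, perpendicular to OA.
Rod angle: sinφ = −(r/L) sinθ ⇒ φ = -11.185°; ω_rod = −rω cosθ/√(L²−r²sin²θ) = +0.50124 rad/s.
V_P = V_A + ω_rod × AP, with AP = 0.3256 m along the rod.
Components: V_Px = −rω sinθ − a·ω_rod·sinφ = -0.86735 m/s;  V_Py = rω cosθ + a·ω_rod·cosφ = -0.21228 m/s.
|V_P| = √(V_Px² + V_Py²) = 0.89295 m/s.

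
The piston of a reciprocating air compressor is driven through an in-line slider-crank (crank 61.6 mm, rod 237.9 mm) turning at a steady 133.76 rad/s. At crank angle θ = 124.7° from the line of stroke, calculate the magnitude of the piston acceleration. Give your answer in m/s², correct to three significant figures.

ω = 133.8 rad/s
x(θ) = r cosθ + √(L² − r² sin²θ); with ω constant, a = ω²·d²x/dθ².
d²x/dθ² = −r cosθ − r²(cos2θ)/√u − r⁴ sin²2θ/(4u^{3/2}),  u = L² − r² sin²θ = 0.0540316 m².
Substituting r = 0.0616 m, L = 0.2379 m, θ = 124.7°: d²x/dθ² = +0.04056 m.
a = ω²·d²x/dθ² = (133.8)²·(+0.04056) = +725.69 m/s²;  |a| = 725.69 m/s².

726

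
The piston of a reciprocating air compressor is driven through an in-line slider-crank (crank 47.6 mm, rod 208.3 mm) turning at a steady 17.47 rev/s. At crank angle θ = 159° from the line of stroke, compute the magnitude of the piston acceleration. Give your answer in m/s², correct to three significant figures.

437

ω = 2π·17.5 = 109.8 rad/s
x(θ) = r cosθ + √(L² − r² sin²θ); with ω constant, a = ω²·d²x/dθ².
d²x/dθ² = −r cosθ − r²(cos2θ)/√u − r⁴ sin²2θ/(4u^{3/2}),  u = L² − r² sin²θ = 0.0430979 m².
Substituting r = 0.0476 m, L = 0.2083 m, θ = 159°: d²x/dθ² = +0.036263 m.
a = ω²·d²x/dθ² = (109.8)²·(+0.036263) = +436.93 m/s²;  |a| = 436.93 m/s².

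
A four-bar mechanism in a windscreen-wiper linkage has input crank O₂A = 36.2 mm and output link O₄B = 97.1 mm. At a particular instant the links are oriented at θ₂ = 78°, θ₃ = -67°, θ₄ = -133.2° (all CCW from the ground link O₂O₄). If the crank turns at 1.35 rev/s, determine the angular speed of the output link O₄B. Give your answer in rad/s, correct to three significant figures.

ω₂ = 8.482 rad/s (from 1.35 rev/s).
Differentiating the loop-closure r₂e^{iθ₂}+r₃e^{iθ₃}=r₁+r₄e^{iθ₄} gives r₂ω₂e^{iθ₂}+r₃ω₃e^{iθ₃}=r₄ω₄e^{iθ₄}.
Eliminating the other unknown: ω₄ = r₂ω₂ sin(θ₂−θ₃) / [r₄ sin(θ₄−θ₃)].
Numerator sine = +0.57358; denominator sine = -0.91496.
Result = 0.0362·8.482·(+0.57358) / (0.0971·(-0.91496)) = -1.9824 rad/s; magnitude 1.9824 rad/s.

1.98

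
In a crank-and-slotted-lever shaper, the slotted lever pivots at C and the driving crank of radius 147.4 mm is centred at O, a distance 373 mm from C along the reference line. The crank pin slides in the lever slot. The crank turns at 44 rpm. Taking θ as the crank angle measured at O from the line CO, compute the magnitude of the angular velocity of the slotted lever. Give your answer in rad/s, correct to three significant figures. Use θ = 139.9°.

ω = 4.608 rad/s (from 44 rpm).
Crank pin A relative to C: A = (d + r cosθ, r sinθ); lever angle φ = atan2(r sinθ, d + r cosθ).
Differentiating tanφ: φ̇ = rω(d cosθ + r)/(d² + r² + 2dr cosθ).
d² + r² + 2dr cosθ = |CA|² = 0.0767447 m²;  d cosθ + r = -0.13792 m.
|ω_lever| = |0.1474·4.608·-0.13792| / 0.0767447 = 1.2205 rad/s.

1.22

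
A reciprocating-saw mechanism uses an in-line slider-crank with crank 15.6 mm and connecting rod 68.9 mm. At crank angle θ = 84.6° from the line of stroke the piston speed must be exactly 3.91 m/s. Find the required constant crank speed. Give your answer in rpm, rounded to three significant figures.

2350

For an in-line slider-crank, |v_piston| = rω|sinθ|·[1 + r cosθ/√(L² − r² sin²θ)].
With r = 0.0156 m, L = 0.0689 m, θ = 84.6°: the bracketed kinematic factor |dx/dθ| = 0.01587 m.
ω = v/|dx/dθ| = 3.91/0.01587 = 246.37 rad/s.
N = 60ω/(2π) = 2352.7 rpm.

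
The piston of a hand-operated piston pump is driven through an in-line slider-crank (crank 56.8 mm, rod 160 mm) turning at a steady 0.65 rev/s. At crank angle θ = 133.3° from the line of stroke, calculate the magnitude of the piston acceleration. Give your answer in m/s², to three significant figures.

ω = 2π·0.65 = 4.084 rad/s
x(θ) = r cosθ + √(L² − r² sin²θ); with ω constant, a = ω²·d²x/dθ².
d²x/dθ² = −r cosθ − r²(cos2θ)/√u − r⁴ sin²2θ/(4u^{3/2}),  u = L² − r² sin²θ = 0.0238912 m².
Substituting r = 0.0568 m, L = 0.16 m, θ = 133.3°: d²x/dθ² = +0.03949 m.
a = ω²·d²x/dθ² = (4.084)²·(+0.03949) = +0.65868 m/s²;  |a| = 0.65868 m/s².

0.659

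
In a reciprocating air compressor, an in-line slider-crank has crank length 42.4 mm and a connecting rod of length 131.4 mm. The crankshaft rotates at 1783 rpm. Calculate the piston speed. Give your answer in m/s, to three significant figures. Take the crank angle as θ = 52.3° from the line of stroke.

7.54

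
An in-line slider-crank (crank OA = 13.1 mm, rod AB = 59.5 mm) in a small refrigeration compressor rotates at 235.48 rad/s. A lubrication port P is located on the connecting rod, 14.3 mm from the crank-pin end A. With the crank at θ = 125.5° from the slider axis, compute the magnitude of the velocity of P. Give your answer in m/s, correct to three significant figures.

ω = 235.5 rad/s.  Crank-pin speed |V_A| = rω = 3.0848 m/s, perpendicular to OA.
Rod angle: sinφ = −(r/L) sinθ ⇒ φ = -10.326°; ω_rod = −rω cosθ/√(L²−r²sin²θ) = +30.602 rad/s.
V_P = V_A + ω_rod × AP, with AP = 0.0143 m along the rod.
Components: V_Px = −rω sinθ − a·ω_rod·sinφ = -2.4329 m/s;  V_Py = rω cosθ + a·ω_rod·cosφ = -1.3608 m/s.
|V_P| = √(V_Px² + V_Py²) = 2.7877 m/s.

2.79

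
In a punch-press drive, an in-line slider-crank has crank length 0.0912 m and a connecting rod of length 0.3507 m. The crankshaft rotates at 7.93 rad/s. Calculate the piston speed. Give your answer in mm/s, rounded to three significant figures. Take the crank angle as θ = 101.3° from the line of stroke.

672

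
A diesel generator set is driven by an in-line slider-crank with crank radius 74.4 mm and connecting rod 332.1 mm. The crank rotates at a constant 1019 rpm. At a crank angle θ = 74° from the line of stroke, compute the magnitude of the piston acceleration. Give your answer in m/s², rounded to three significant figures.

69.4

ω = 2π·1019/60 = 106.7 rad/s
x(θ) = r cosθ + √(L² − r² sin²θ); with ω constant, a = ω²·d²x/dθ².
d²x/dθ² = −r cosθ − r²(cos2θ)/√u − r⁴ sin²2θ/(4u^{3/2}),  u = L² − r² sin²θ = 0.105176 m².
Substituting r = 0.0744 m, L = 0.3321 m, θ = 74°: d²x/dθ² = -0.0060958 m.
a = ω²·d²x/dθ² = (106.7)²·(-0.0060958) = -69.412 m/s²;  |a| = 69.412 m/s².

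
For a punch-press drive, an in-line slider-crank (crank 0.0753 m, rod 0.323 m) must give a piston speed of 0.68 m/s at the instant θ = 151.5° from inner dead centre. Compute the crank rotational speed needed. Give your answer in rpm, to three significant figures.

228

For an in-line slider-crank, |v_piston| = rω|sinθ|·[1 + r cosθ/√(L² − r² sin²θ)].
With r = 0.0753 m, L = 0.323 m, θ = 151.5°: the bracketed kinematic factor |dx/dθ| = 0.028523 m.
ω = v/|dx/dθ| = 0.68/0.028523 = 23.841 rad/s.
N = 60ω/(2π) = 227.66 rpm.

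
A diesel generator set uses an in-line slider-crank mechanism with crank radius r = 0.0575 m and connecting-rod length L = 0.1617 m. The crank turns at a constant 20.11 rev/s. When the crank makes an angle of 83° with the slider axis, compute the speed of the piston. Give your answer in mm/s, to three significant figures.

ω = 2π·20.1 = 126.4 rad/s
For an in-line slider-crank, x = r cosθ + √(L² − r² sin²θ), so v = −rω sinθ·[1 + r cosθ/√(L² − r² sin²θ)].
With r = 0.0575 m, L = 0.1617 m, θ = 83°: √(L² − r² sin²θ) = 0.15129 m.
v = −0.0575·126.4·0.99255·[1 + 0.0575·0.12187/0.15129] = -7.5453 m/s.
|v| = 7.5453 m/s = 7545.3 mm/s.

7550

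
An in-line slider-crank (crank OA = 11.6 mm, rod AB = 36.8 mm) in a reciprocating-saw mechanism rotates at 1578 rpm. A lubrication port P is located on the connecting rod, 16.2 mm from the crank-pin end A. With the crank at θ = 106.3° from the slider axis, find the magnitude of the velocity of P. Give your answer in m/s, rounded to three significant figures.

ω = 165.2 rad/s.  Crank-pin speed |V_A| = rω = 1.9169 m/s, perpendicular to OA.
Rod angle: sinφ = −(r/L) sinθ ⇒ φ = -17.611°; ω_rod = −rω cosθ/√(L²−r²sin²θ) = +15.338 rad/s.
V_P = V_A + ω_rod × AP, with AP = 0.0162 m along the rod.
Components: V_Px = −rω sinθ − a·ω_rod·sinφ = -1.7646 m/s;  V_Py = rω cosθ + a·ω_rod·cosφ = -0.30116 m/s.
|V_P| = √(V_Px² + V_Py²) = 1.7902 m/s.

1.79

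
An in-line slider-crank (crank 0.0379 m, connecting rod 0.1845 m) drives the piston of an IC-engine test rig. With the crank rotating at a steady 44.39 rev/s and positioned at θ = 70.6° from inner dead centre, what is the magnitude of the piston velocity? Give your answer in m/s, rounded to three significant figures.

10.7

ω = 2π·44.4 = 278.9 rad/s
For an in-line slider-crank, x = r cosθ + √(L² − r² sin²θ), so v = −rω sinθ·[1 + r cosθ/√(L² − r² sin²θ)].
With r = 0.0379 m, L = 0.1845 m, θ = 70.6°: √(L² − r² sin²θ) = 0.181 m.
v = −0.0379·278.9·0.94322·[1 + 0.0379·0.33216/0.181] = -10.664 m/s.
|v| = 10.664 m/s.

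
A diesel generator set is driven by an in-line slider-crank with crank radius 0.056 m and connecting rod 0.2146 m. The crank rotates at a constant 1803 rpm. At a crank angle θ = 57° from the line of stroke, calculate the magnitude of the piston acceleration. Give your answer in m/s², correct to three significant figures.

ω = 2π·1803/60 = 188.8 rad/s
x(θ) = r cosθ + √(L² − r² sin²θ); with ω constant, a = ω²·d²x/dθ².
d²x/dθ² = −r cosθ − r²(cos2θ)/√u − r⁴ sin²2θ/(4u^{3/2}),  u = L² − r² sin²θ = 0.0438474 m².
Substituting r = 0.056 m, L = 0.2146 m, θ = 57°: d²x/dθ² = -0.024632 m.
a = ω²·d²x/dθ² = (188.8)²·(-0.024632) = -878.1 m/s²;  |a| = 878.1 m/s².

878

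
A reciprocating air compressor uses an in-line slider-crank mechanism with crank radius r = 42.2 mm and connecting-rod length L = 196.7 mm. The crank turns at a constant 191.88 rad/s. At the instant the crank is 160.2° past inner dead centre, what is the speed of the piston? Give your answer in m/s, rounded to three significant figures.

ω = 191.9 rad/s
For an in-line slider-crank, x = r cosθ + √(L² − r² sin²θ), so v = −rω sinθ·[1 + r cosθ/√(L² − r² sin²θ)].
With r = 0.0422 m, L = 0.1967 m, θ = 160.2°: √(L² − r² sin²θ) = 0.19618 m.
v = −0.0422·191.9·0.33874·[1 + 0.0422·-0.94088/0.19618] = -2.1877 m/s.
|v| = 2.1877 m/s.

2.19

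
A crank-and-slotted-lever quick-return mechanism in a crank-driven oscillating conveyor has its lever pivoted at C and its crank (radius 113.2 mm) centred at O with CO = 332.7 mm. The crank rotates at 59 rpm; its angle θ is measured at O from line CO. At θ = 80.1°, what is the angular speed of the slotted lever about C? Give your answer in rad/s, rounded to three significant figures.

0.873

ω = 6.178 rad/s (from 59 rpm).
Crank pin A relative to C: A = (d + r cosθ, r sinθ); lever angle φ = atan2(r sinθ, d + r cosθ).
Differentiating tanφ: φ̇ = rω(d cosθ + r)/(d² + r² + 2dr cosθ).
d² + r² + 2dr cosθ = |CA|² = 0.136454 m²;  d cosθ + r = +0.1704 m.
|ω_lever| = |0.1132·6.178·+0.1704| / 0.136454 = 0.8734 rad/s.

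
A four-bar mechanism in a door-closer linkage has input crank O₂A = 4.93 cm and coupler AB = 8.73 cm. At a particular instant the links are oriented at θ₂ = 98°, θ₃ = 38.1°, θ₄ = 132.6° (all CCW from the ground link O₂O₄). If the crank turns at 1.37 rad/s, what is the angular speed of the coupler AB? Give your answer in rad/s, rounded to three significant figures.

ω₂ = 1.37 rad/s
Differentiating the loop-closure r₂e^{iθ₂}+r₃e^{iθ₃}=r₁+r₄e^{iθ₄} gives r₂ω₂e^{iθ₂}+r₃ω₃e^{iθ₃}=r₄ω₄e^{iθ₄}.
Eliminating the other unknown: ω₃ = r₂ω₂ sin(θ₄−θ₂) / [r₃ sin(θ₃−θ₄)].
Numerator sine = +0.56784; denominator sine = -0.99692.
Result = 0.0493·1.37·(+0.56784) / (0.0873·(-0.99692)) = -0.44068 rad/s; magnitude 0.44068 rad/s.

0.441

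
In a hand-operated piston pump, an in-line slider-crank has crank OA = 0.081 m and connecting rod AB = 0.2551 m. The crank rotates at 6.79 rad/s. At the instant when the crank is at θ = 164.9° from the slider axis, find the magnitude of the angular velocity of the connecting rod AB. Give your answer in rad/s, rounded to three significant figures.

ω = 6.79 rad/s
The rod makes angle φ with the slider axis where L sinφ = r sinθ; differentiating, L cosφ·φ̇ = r ω cosθ.
L cosφ = √(L² − r² sin²θ) = 0.25423 m.
|ω_rod| = r ω |cosθ| / √(L² − r² sin²θ) = 0.081·6.79·0.96547/0.25423 = 2.0887 rad/s.

2.09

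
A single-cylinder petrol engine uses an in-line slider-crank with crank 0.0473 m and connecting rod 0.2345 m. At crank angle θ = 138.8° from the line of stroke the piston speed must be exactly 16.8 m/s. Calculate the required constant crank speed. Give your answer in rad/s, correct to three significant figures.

637

For an in-line slider-crank, |v_piston| = rω|sinθ|·[1 + r cosθ/√(L² − r² sin²θ)].
With r = 0.0473 m, L = 0.2345 m, θ = 138.8°: the bracketed kinematic factor |dx/dθ| = 0.026385 m.
ω = v/|dx/dθ| = 16.8/0.026385 = 636.72 rad/s.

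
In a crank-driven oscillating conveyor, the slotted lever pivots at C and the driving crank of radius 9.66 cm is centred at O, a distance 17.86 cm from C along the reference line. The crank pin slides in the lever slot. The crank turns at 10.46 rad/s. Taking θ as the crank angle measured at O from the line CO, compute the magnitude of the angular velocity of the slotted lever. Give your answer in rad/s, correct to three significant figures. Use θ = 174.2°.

ω = 10.46 rad/s
Crank pin A relative to C: A = (d + r cosθ, r sinθ); lever angle φ = atan2(r sinθ, d + r cosθ).
Differentiating tanφ: φ̇ = rω(d cosθ + r)/(d² + r² + 2dr cosθ).
d² + r² + 2dr cosθ = |CA|² = 0.00690064 m²;  d cosθ + r = -0.081086 m.
|ω_lever| = |0.0966·10.46·-0.081086| / 0.00690064 = 11.873 rad/s.

11.9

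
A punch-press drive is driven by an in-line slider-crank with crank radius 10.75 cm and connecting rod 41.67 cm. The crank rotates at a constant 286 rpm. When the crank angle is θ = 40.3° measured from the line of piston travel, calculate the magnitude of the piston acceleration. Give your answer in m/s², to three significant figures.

78.1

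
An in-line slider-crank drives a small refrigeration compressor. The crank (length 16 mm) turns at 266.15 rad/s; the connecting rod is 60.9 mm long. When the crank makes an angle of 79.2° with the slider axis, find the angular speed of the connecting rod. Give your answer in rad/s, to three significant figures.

ω = 266.1 rad/s
The rod makes angle φ with the slider axis where L sinφ = r sinθ; differentiating, L cosφ·φ̇ = r ω cosθ.
L cosφ = √(L² − r² sin²θ) = 0.058837 m.
|ω_rod| = r ω |cosθ| / √(L² − r² sin²θ) = 0.016·266.1·0.18738/0.058837 = 13.562 rad/s.

13.6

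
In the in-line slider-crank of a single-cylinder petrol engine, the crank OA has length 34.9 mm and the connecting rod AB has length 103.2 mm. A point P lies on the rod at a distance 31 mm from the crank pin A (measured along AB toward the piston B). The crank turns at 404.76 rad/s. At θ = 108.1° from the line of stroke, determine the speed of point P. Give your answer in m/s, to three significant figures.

13.3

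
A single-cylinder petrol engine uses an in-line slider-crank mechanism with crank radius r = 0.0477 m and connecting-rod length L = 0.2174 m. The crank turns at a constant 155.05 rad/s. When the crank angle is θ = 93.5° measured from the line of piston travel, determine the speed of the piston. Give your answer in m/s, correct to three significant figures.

7.28

ω = 155.1 rad/s
For an in-line slider-crank, x = r cosθ + √(L² − r² sin²θ), so v = −rω sinθ·[1 + r cosθ/√(L² − r² sin²θ)].
With r = 0.0477 m, L = 0.2174 m, θ = 93.5°: √(L² − r² sin²θ) = 0.21212 m.
v = −0.0477·155.1·0.99813·[1 + 0.0477·-0.06105/0.21212] = -7.2807 m/s.
|v| = 7.2807 m/s.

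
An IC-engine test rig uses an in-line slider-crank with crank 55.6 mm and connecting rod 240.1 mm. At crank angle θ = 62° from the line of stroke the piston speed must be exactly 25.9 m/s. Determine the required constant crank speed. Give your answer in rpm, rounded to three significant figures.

For an in-line slider-crank, |v_piston| = rω|sinθ|·[1 + r cosθ/√(L² − r² sin²θ)].
With r = 0.0556 m, L = 0.2401 m, θ = 62°: the bracketed kinematic factor |dx/dθ| = 0.054544 m.
ω = v/|dx/dθ| = 25.9/0.054544 = 474.84 rad/s.
N = 60ω/(2π) = 4534.4 rpm.

4530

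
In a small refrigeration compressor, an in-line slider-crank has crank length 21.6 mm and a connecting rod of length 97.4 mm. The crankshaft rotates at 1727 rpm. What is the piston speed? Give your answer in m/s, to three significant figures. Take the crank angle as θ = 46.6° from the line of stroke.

ω = 2π·1727/60 = 180.9 rad/s
For an in-line slider-crank, x = r cosθ + √(L² − r² sin²θ), so v = −rω sinθ·[1 + r cosθ/√(L² − r² sin²θ)].
With r = 0.0216 m, L = 0.0974 m, θ = 46.6°: √(L² − r² sin²θ) = 0.096127 m.
v = −0.0216·180.9·0.72657·[1 + 0.0216·0.68709/0.096127] = -3.2765 m/s.
|v| = 3.2765 m/s.

3.28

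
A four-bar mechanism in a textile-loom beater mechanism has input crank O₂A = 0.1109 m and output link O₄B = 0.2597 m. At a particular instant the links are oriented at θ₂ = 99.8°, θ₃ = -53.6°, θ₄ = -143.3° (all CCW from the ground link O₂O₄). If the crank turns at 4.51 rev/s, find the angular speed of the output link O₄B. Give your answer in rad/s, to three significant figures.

ω₂ = 28.34 rad/s (from 4.51 rev/s).
Differentiating the loop-closure r₂e^{iθ₂}+r₃e^{iθ₃}=r₁+r₄e^{iθ₄} gives r₂ω₂e^{iθ₂}+r₃ω₃e^{iθ₃}=r₄ω₄e^{iθ₄}.
Eliminating the other unknown: ω₄ = r₂ω₂ sin(θ₂−θ₃) / [r₄ sin(θ₄−θ₃)].
Numerator sine = +0.44776; denominator sine = -0.99999.
Result = 0.1109·28.34·(+0.44776) / (0.2597·(-0.99999)) = -5.4183 rad/s; magnitude 5.4183 rad/s.

5.42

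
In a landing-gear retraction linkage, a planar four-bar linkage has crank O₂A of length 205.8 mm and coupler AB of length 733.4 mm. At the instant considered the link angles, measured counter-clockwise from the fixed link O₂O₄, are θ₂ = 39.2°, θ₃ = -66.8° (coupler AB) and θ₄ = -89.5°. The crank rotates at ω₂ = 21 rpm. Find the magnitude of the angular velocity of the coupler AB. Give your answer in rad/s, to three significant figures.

ω₂ = 2.199 rad/s (from 21 rpm).
Differentiating the loop-closure r₂e^{iθ₂}+r₃e^{iθ₃}=r₁+r₄e^{iθ₄} gives r₂ω₂e^{iθ₂}+r₃ω₃e^{iθ₃}=r₄ω₄e^{iθ₄}.
Eliminating the other unknown: ω₃ = r₂ω₂ sin(θ₄−θ₂) / [r₃ sin(θ₃−θ₄)].
Numerator sine = -0.78043; denominator sine = +0.38591.
Result = 0.2058·2.199·(-0.78043) / (0.7334·(+0.38591)) = -1.248 rad/s; magnitude 1.248 rad/s.

1.25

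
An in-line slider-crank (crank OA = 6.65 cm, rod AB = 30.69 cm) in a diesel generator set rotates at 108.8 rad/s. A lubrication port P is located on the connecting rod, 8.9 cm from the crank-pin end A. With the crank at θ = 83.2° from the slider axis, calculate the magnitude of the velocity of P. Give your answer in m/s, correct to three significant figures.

ω = 108.8 rad/s.  Crank-pin speed |V_A| = rω = 7.2352 m/s, perpendicular to OA.
Rod angle: sinφ = −(r/L) sinθ ⇒ φ = -12.425°; ω_rod = −rω cosθ/√(L²−r²sin²θ) = -2.8583 rad/s.
V_P = V_A + ω_rod × AP, with AP = 0.089 m along the rod.
Components: V_Px = −rω sinθ − a·ω_rod·sinφ = -7.239 m/s;  V_Py = rω cosθ + a·ω_rod·cosφ = +0.60824 m/s.
|V_P| = √(V_Px² + V_Py²) = 7.2645 m/s.

7.26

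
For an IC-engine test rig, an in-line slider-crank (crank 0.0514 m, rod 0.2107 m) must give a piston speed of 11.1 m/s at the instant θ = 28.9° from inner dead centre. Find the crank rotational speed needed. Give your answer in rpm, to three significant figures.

3510

For an in-line slider-crank, |v_piston| = rω|sinθ|·[1 + r cosθ/√(L² − r² sin²θ)].
With r = 0.0514 m, L = 0.2107 m, θ = 28.9°: the bracketed kinematic factor |dx/dθ| = 0.030183 m.
ω = v/|dx/dθ| = 11.1/0.030183 = 367.75 rad/s.
N = 60ω/(2π) = 3511.8 rpm.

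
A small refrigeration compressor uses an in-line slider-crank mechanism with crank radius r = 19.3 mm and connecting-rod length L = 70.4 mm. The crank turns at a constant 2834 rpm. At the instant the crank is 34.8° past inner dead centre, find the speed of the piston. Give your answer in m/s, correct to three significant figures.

4.01

ω = 2π·2834/60 = 296.8 rad/s
For an in-line slider-crank, x = r cosθ + √(L² − r² sin²θ), so v = −rω sinθ·[1 + r cosθ/√(L² − r² sin²θ)].
With r = 0.0193 m, L = 0.0704 m, θ = 34.8°: √(L² − r² sin²θ) = 0.069533 m.
v = −0.0193·296.8·0.57071·[1 + 0.0193·0.82115/0.069533] = -4.014 m/s.
|v| = 4.014 m/s.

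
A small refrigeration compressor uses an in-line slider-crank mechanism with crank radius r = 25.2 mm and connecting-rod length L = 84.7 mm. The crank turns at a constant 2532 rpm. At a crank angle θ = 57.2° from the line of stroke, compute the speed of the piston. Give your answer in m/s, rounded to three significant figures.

6.55

ω = 2π·2532/60 = 265.2 rad/s
For an in-line slider-crank, x = r cosθ + √(L² − r² sin²θ), so v = −rω sinθ·[1 + r cosθ/√(L² − r² sin²θ)].
With r = 0.0252 m, L = 0.0847 m, θ = 57.2°: √(L² − r² sin²θ) = 0.082009 m.
v = −0.0252·265.2·0.84057·[1 + 0.0252·0.54171/0.082009] = -6.5514 m/s.
|v| = 6.5514 m/s.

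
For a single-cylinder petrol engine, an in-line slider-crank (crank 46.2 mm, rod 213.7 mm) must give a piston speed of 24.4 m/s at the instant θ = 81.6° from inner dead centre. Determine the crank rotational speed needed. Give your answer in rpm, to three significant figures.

For an in-line slider-crank, |v_piston| = rω|sinθ|·[1 + r cosθ/√(L² − r² sin²θ)].
With r = 0.0462 m, L = 0.2137 m, θ = 81.6°: the bracketed kinematic factor |dx/dθ| = 0.047182 m.
ω = v/|dx/dθ| = 24.4/0.047182 = 517.15 rad/s.
N = 60ω/(2π) = 4938.4 rpm.

4940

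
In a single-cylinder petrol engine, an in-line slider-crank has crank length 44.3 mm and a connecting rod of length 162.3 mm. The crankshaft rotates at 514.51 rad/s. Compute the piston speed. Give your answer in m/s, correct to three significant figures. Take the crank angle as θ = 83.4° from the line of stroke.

23.4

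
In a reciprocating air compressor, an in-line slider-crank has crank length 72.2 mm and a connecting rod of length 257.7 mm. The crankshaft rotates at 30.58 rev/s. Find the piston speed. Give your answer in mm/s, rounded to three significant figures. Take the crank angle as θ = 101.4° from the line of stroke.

12800

ω = 2π·30.6 = 192.1 rad/s
For an in-line slider-crank, x = r cosθ + √(L² − r² sin²θ), so v = −rω sinθ·[1 + r cosθ/√(L² − r² sin²θ)].
With r = 0.0722 m, L = 0.2577 m, θ = 101.4°: √(L² − r² sin²θ) = 0.24779 m.
v = −0.0722·192.1·0.98027·[1 + 0.0722·-0.19766/0.24779] = -12.816 m/s.
|v| = 12.816 m/s = 12816 mm/s.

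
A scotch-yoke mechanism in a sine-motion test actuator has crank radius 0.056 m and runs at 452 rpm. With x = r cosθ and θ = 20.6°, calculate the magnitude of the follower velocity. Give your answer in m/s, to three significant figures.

ω = 47.33 rad/s (from 452 rpm).
x = r cosθ ⇒ ẋ = −rω sinθ.
|v| = rω|sinθ| = 0.056·47.33·|sin 20.6°| = 0.93261 m/s.

0.933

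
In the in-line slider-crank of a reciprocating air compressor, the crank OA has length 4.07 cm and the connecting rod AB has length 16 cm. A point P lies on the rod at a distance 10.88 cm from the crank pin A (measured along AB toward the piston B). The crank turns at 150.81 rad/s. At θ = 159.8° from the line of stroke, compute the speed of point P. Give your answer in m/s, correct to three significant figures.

2.56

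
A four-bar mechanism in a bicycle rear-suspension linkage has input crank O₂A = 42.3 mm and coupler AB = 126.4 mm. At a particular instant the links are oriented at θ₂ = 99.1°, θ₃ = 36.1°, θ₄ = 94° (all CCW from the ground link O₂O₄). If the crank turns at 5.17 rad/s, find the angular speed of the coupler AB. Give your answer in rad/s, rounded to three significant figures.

0.182

ω₂ = 5.17 rad/s
Differentiating the loop-closure r₂e^{iθ₂}+r₃e^{iθ₃}=r₁+r₄e^{iθ₄} gives r₂ω₂e^{iθ₂}+r₃ω₃e^{iθ₃}=r₄ω₄e^{iθ₄}.
Eliminating the other unknown: ω₃ = r₂ω₂ sin(θ₄−θ₂) / [r₃ sin(θ₃−θ₄)].
Numerator sine = -0.08889; denominator sine = -0.84712.
Result = 0.0423·5.17·(-0.08889) / (0.1264·(-0.84712)) = +0.18156 rad/s; magnitude 0.18156 rad/s.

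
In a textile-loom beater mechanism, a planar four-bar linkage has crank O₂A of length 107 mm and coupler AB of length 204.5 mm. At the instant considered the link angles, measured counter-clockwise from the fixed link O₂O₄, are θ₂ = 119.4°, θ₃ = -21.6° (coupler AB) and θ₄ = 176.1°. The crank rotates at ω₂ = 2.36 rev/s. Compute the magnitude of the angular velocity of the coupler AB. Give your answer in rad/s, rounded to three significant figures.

ω₂ = 14.83 rad/s (from 2.36 rev/s).
Differentiating the loop-closure r₂e^{iθ₂}+r₃e^{iθ₃}=r₁+r₄e^{iθ₄} gives r₂ω₂e^{iθ₂}+r₃ω₃e^{iθ₃}=r₄ω₄e^{iθ₄}.
Eliminating the other unknown: ω₃ = r₂ω₂ sin(θ₄−θ₂) / [r₃ sin(θ₃−θ₄)].
Numerator sine = +0.83581; denominator sine = +0.30403.
Result = 0.107·14.83·(+0.83581) / (0.2045·(+0.30403)) = +21.329 rad/s; magnitude 21.329 rad/s.

21.3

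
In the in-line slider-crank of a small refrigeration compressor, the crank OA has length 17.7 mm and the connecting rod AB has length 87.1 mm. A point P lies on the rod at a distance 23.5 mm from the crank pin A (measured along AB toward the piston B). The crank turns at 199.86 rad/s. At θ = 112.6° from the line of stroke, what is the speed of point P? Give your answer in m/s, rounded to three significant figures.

3.35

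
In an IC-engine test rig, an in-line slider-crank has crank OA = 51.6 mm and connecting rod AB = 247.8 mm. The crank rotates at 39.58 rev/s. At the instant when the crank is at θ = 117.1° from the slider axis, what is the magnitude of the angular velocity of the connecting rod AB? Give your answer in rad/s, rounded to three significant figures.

ω = 248.7 rad/s (converted from 39.58 rev/s).
The rod makes angle φ with the slider axis where L sinφ = r sinθ; differentiating, L cosφ·φ̇ = r ω cosθ.
L cosφ = √(L² − r² sin²θ) = 0.24351 m.
|ω_rod| = r ω |cosθ| / √(L² − r² sin²θ) = 0.0516·248.7·0.45554/0.24351 = 24.006 rad/s.

24.0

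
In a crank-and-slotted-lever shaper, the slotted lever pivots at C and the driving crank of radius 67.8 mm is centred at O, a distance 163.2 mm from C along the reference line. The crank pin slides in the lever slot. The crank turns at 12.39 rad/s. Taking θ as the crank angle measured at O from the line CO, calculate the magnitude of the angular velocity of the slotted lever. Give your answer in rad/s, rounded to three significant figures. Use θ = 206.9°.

ω = 12.39 rad/s
Crank pin A relative to C: A = (d + r cosθ, r sinθ); lever angle φ = atan2(r sinθ, d + r cosθ).
Differentiating tanφ: φ̇ = rω(d cosθ + r)/(d² + r² + 2dr cosθ).
d² + r² + 2dr cosθ = |CA|² = 0.0114957 m²;  d cosθ + r = -0.077741 m.
|ω_lever| = |0.0678·12.39·-0.077741| / 0.0114957 = 5.6809 rad/s.

5.68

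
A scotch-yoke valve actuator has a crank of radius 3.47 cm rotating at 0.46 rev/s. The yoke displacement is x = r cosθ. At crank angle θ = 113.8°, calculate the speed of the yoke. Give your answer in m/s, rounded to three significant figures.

0.0918

ω = 2.89 rad/s (from 0.46 rev/s).
x = r cosθ ⇒ ẋ = −rω sinθ.
|v| = rω|sinθ| = 0.0347·2.89·|sin 113.8°| = 0.091763 m/s.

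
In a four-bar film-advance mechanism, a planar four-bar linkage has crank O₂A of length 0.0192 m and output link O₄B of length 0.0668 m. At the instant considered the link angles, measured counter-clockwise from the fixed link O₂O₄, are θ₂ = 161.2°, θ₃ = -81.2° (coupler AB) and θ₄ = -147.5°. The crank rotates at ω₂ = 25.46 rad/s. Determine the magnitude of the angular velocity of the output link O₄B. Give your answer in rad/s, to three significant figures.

7.08

ω₂ = 25.46 rad/s
Differentiating the loop-closure r₂e^{iθ₂}+r₃e^{iθ₃}=r₁+r₄e^{iθ₄} gives r₂ω₂e^{iθ₂}+r₃ω₃e^{iθ₃}=r₄ω₄e^{iθ₄}.
Eliminating the other unknown: ω₄ = r₂ω₂ sin(θ₂−θ₃) / [r₄ sin(θ₄−θ₃)].
Numerator sine = -0.88620; denominator sine = -0.91566.
Result = 0.0192·25.46·(-0.88620) / (0.0668·(-0.91566)) = +7.0824 rad/s; magnitude 7.0824 rad/s.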